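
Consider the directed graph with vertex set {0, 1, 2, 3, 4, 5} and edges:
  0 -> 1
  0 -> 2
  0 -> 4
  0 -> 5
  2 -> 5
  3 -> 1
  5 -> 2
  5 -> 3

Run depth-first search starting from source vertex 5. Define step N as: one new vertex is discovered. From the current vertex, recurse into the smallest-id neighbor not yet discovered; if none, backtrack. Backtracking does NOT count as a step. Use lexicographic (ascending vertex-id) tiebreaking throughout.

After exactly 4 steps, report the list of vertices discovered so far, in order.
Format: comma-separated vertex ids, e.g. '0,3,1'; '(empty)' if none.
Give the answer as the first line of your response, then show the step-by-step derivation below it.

5,2,3,1

step 1: discover 5; path=5; order=5
step 2: discover 2; path=5>2; order=5,2
step 3: discover 3; path=5>3; order=5,2,3
step 4: discover 1; path=5>3>1; order=5,2,3,1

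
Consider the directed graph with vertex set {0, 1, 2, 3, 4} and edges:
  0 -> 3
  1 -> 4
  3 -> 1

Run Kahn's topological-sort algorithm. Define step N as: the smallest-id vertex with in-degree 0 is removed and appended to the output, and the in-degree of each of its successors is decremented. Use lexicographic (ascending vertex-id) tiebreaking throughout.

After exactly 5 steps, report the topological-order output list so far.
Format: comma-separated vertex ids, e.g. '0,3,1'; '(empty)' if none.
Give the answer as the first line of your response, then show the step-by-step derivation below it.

0,2,3,1,4

step 1: output 0; order=[0]; indeg=(0,1,0,0,1)
step 2: output 2; order=[0,2]; indeg=(0,1,0,0,1)
step 3: output 3; order=[0,2,3]; indeg=(0,0,0,0,1)
step 4: output 1; order=[0,2,3,1]; indeg=(0,0,0,0,0)
step 5: output 4; order=[0,2,3,1,4]; indeg=(0,0,0,0,0)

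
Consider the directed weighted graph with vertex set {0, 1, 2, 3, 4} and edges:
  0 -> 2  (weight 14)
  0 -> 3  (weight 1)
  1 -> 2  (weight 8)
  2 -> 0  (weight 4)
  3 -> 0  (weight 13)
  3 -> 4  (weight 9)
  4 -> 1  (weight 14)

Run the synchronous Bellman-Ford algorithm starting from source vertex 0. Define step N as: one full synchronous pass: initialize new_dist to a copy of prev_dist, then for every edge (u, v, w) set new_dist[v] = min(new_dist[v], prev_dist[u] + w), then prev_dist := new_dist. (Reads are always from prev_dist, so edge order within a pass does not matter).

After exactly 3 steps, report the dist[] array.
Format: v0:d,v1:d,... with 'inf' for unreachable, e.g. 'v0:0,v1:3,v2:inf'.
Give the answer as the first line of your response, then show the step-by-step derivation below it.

v0:0,v1:24,v2:14,v3:1,v4:10

step 1: dist = v0:0,v1:inf,v2:14,v3:1,v4:inf
step 2: dist = v0:0,v1:inf,v2:14,v3:1,v4:10
step 3: dist = v0:0,v1:24,v2:14,v3:1,v4:10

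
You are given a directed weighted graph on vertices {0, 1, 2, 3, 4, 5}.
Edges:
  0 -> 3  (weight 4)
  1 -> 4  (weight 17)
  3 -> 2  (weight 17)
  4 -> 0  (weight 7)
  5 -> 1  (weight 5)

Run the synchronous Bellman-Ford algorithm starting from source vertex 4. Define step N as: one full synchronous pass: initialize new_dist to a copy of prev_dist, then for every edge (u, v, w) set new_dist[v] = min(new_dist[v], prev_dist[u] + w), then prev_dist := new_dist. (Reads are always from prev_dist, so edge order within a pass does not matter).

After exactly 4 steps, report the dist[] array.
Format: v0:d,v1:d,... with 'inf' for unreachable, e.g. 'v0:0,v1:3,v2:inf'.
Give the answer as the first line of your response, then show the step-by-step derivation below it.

v0:7,v1:inf,v2:28,v3:11,v4:0,v5:inf

step 1: dist = v0:7,v1:inf,v2:inf,v3:inf,v4:0,v5:inf
step 2: dist = v0:7,v1:inf,v2:inf,v3:11,v4:0,v5:inf
step 3: dist = v0:7,v1:inf,v2:28,v3:11,v4:0,v5:inf
step 4: dist = v0:7,v1:inf,v2:28,v3:11,v4:0,v5:inf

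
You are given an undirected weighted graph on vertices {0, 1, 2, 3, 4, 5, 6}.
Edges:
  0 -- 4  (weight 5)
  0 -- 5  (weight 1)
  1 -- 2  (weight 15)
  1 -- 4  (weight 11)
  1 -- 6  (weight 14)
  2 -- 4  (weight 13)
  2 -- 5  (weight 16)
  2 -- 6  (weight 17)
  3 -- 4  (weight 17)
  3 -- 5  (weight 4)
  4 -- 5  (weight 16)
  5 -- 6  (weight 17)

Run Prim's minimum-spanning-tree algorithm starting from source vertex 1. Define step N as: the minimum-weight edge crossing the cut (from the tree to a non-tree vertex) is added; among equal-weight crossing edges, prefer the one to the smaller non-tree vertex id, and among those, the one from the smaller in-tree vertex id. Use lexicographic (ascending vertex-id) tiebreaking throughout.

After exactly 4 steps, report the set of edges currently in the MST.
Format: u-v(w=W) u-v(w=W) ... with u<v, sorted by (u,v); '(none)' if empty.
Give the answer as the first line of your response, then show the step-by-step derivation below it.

0-4(w=5) 0-5(w=1) 1-4(w=11) 3-5(w=4)

step 1: add edge 1-4 (w=11); MST = {1-4(w=11)}
step 2: add edge 0-4 (w=5); MST = {0-4(w=5) 1-4(w=11)}
step 3: add edge 0-5 (w=1); MST = {0-4(w=5) 0-5(w=1) 1-4(w=11)}
step 4: add edge 3-5 (w=4); MST = {0-4(w=5) 0-5(w=1) 1-4(w=11) 3-5(w=4)}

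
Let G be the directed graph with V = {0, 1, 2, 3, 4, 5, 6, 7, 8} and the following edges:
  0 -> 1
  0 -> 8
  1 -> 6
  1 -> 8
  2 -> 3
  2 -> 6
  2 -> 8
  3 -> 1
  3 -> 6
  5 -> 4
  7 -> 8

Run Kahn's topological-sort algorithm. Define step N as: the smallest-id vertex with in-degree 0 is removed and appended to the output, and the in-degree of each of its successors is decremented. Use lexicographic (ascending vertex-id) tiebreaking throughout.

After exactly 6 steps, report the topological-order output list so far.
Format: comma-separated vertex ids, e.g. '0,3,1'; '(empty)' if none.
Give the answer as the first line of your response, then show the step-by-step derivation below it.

0,2,3,1,5,4

step 1: output 0; order=[0]; indeg=(0,1,0,1,1,0,3,0,3)
step 2: output 2; order=[0,2]; indeg=(0,1,0,0,1,0,2,0,2)
step 3: output 3; order=[0,2,3]; indeg=(0,0,0,0,1,0,1,0,2)
step 4: output 1; order=[0,2,3,1]; indeg=(0,0,0,0,1,0,0,0,1)
step 5: output 5; order=[0,2,3,1,5]; indeg=(0,0,0,0,0,0,0,0,1)
step 6: output 4; order=[0,2,3,1,5,4]; indeg=(0,0,0,0,0,0,0,0,1)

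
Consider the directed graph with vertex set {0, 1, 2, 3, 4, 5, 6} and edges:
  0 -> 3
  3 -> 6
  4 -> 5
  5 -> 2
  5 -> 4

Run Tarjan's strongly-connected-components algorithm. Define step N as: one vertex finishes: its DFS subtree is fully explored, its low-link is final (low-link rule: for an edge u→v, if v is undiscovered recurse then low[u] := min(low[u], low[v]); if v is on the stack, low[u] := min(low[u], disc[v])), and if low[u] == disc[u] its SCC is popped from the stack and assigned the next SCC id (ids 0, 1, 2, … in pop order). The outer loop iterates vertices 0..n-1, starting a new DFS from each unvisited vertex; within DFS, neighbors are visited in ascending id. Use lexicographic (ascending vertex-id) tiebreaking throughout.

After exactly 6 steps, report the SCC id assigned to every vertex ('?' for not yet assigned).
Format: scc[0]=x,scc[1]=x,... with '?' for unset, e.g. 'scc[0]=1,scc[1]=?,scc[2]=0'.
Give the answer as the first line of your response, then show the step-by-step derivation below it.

scc[0]=2,scc[1]=3,scc[2]=4,scc[3]=1,scc[4]=?,scc[5]=?,scc[6]=0

step 1: low=(low[0]=0,low[1]=?,low[2]=?,low[3]=1,low[4]=?,low[5]=?,low[6]=2); scc=(scc[0]=?,scc[1]=?,scc[2]=?,scc[3]=?,scc[4]=?,scc[5]=?,scc[6]=0)
step 2: low=(low[0]=0,low[1]=?,low[2]=?,low[3]=1,low[4]=?,low[5]=?,low[6]=2); scc=(scc[0]=?,scc[1]=?,scc[2]=?,scc[3]=1,scc[4]=?,scc[5]=?,scc[6]=0)
step 3: low=(low[0]=0,low[1]=?,low[2]=?,low[3]=1,low[4]=?,low[5]=?,low[6]=2); scc=(scc[0]=2,scc[1]=?,scc[2]=?,scc[3]=1,scc[4]=?,scc[5]=?,scc[6]=0)
step 4: low=(low[0]=0,low[1]=3,low[2]=?,low[3]=1,low[4]=?,low[5]=?,low[6]=2); scc=(scc[0]=2,scc[1]=3,scc[2]=?,scc[3]=1,scc[4]=?,scc[5]=?,scc[6]=0)
step 5: low=(low[0]=0,low[1]=3,low[2]=4,low[3]=1,low[4]=?,low[5]=?,low[6]=2); scc=(scc[0]=2,scc[1]=3,scc[2]=4,scc[3]=1,scc[4]=?,scc[5]=?,scc[6]=0)
step 6: low=(low[0]=0,low[1]=3,low[2]=4,low[3]=1,low[4]=5,low[5]=5,low[6]=2); scc=(scc[0]=2,scc[1]=3,scc[2]=4,scc[3]=1,scc[4]=?,scc[5]=?,scc[6]=0)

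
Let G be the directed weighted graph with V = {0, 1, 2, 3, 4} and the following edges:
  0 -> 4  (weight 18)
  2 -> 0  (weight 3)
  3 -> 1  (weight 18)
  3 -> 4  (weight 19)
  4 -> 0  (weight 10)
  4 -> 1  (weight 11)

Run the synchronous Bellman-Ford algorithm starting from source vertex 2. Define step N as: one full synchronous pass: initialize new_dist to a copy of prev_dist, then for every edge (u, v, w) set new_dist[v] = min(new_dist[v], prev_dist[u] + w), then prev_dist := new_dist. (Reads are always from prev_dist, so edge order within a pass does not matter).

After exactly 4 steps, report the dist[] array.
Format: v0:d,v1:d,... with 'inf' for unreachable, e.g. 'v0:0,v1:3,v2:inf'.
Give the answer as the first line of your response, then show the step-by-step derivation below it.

v0:3,v1:32,v2:0,v3:inf,v4:21

step 1: dist = v0:3,v1:inf,v2:0,v3:inf,v4:inf
step 2: dist = v0:3,v1:inf,v2:0,v3:inf,v4:21
step 3: dist = v0:3,v1:32,v2:0,v3:inf,v4:21
step 4: dist = v0:3,v1:32,v2:0,v3:inf,v4:21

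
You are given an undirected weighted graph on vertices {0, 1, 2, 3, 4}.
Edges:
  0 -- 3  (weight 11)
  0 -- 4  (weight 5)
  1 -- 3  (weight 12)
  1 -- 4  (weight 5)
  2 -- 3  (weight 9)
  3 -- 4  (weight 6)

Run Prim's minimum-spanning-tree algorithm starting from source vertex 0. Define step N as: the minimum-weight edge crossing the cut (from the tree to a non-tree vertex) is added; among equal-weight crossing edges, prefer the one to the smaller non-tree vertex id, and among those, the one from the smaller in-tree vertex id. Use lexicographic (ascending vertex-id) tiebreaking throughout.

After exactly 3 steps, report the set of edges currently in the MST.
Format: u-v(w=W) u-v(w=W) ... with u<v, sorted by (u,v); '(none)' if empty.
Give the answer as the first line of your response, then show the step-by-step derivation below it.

0-4(w=5) 1-4(w=5) 3-4(w=6)

step 1: add edge 0-4 (w=5); MST = {0-4(w=5)}
step 2: add edge 1-4 (w=5); MST = {0-4(w=5) 1-4(w=5)}
step 3: add edge 3-4 (w=6); MST = {0-4(w=5) 1-4(w=5) 3-4(w=6)}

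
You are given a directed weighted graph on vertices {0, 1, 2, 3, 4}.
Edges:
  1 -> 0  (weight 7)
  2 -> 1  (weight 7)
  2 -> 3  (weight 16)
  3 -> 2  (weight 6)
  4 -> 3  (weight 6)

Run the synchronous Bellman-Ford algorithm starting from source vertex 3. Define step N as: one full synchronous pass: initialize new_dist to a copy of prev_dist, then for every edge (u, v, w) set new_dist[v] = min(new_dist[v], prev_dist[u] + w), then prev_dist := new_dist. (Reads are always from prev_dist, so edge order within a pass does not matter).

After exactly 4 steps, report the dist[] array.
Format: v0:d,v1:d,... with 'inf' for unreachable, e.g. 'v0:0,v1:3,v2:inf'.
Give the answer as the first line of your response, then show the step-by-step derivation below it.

v0:20,v1:13,v2:6,v3:0,v4:inf

step 1: dist = v0:inf,v1:inf,v2:6,v3:0,v4:inf
step 2: dist = v0:inf,v1:13,v2:6,v3:0,v4:inf
step 3: dist = v0:20,v1:13,v2:6,v3:0,v4:inf
step 4: dist = v0:20,v1:13,v2:6,v3:0,v4:inf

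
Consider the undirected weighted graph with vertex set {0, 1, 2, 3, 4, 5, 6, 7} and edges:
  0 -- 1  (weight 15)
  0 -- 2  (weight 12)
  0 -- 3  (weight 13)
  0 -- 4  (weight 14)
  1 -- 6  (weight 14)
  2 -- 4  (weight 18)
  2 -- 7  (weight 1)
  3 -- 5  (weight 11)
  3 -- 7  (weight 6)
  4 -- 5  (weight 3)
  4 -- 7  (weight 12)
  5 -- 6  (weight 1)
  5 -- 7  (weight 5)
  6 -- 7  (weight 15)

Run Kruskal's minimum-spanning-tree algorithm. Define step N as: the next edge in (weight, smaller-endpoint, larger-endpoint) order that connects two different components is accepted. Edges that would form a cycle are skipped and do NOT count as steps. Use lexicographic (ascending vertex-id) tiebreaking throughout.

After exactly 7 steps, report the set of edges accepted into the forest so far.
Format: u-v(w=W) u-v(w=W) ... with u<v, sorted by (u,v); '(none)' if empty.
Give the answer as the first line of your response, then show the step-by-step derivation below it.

0-2(w=12) 1-6(w=14) 2-7(w=1) 3-7(w=6) 4-5(w=3) 5-6(w=1) 5-7(w=5)

step 1: add edge 2-7 (w=1); MST = {2-7(w=1)}
step 2: add edge 5-6 (w=1); MST = {2-7(w=1) 5-6(w=1)}
step 3: add edge 4-5 (w=3); MST = {2-7(w=1) 4-5(w=3) 5-6(w=1)}
step 4: add edge 5-7 (w=5); MST = {2-7(w=1) 4-5(w=3) 5-6(w=1) 5-7(w=5)}
step 5: add edge 3-7 (w=6); MST = {2-7(w=1) 3-7(w=6) 4-5(w=3) 5-6(w=1) 5-7(w=5)}
step 6: add edge 0-2 (w=12); MST = {0-2(w=12) 2-7(w=1) 3-7(w=6) 4-5(w=3) 5-6(w=1) 5-7(w=5)}
step 7: add edge 1-6 (w=14); MST = {0-2(w=12) 1-6(w=14) 2-7(w=1) 3-7(w=6) 4-5(w=3) 5-6(w=1) 5-7(w=5)}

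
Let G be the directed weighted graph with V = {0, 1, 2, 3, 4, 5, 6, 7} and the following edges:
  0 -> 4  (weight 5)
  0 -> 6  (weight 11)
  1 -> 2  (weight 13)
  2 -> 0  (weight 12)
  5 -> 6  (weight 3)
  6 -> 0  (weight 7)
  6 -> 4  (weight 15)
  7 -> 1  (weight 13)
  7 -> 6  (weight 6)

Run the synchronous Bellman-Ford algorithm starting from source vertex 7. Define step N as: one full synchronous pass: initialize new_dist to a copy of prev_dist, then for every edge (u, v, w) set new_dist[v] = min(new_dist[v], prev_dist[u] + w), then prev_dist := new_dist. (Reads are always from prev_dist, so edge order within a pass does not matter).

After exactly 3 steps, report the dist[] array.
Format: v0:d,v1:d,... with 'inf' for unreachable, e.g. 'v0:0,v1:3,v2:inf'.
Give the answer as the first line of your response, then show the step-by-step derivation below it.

v0:13,v1:13,v2:26,v3:inf,v4:18,v5:inf,v6:6,v7:0

step 1: dist = v0:inf,v1:13,v2:inf,v3:inf,v4:inf,v5:inf,v6:6,v7:0
step 2: dist = v0:13,v1:13,v2:26,v3:inf,v4:21,v5:inf,v6:6,v7:0
step 3: dist = v0:13,v1:13,v2:26,v3:inf,v4:18,v5:inf,v6:6,v7:0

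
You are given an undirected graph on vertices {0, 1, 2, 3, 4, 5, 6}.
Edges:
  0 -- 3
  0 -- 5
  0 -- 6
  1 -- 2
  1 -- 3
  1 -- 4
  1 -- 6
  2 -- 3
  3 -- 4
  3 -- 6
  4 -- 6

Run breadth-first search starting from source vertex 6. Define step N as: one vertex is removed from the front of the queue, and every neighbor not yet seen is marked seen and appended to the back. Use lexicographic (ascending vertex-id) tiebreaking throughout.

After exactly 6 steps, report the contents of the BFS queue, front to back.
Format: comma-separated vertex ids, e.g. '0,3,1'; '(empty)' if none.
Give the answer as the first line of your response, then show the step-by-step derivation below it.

2

step 1: dequeue 6; queue=[0,1,3,4]; order=6
step 2: dequeue 0; queue=[1,3,4,5]; order=6,0
step 3: dequeue 1; queue=[3,4,5,2]; order=6,0,1
step 4: dequeue 3; queue=[4,5,2]; order=6,0,1,3
step 5: dequeue 4; queue=[5,2]; order=6,0,1,3,4
step 6: dequeue 5; queue=[2]; order=6,0,1,3,4,5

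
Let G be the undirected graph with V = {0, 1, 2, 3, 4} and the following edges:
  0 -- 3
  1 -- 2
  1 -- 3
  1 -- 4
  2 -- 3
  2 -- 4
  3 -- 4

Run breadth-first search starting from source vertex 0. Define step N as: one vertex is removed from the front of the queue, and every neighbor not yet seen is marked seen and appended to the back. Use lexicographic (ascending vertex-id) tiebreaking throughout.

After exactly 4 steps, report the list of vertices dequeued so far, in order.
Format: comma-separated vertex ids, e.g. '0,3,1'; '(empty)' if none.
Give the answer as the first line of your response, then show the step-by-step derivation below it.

0,3,1,2

step 1: dequeue 0; queue=[3]; order=0
step 2: dequeue 3; queue=[1,2,4]; order=0,3
step 3: dequeue 1; queue=[2,4]; order=0,3,1
step 4: dequeue 2; queue=[4]; order=0,3,1,2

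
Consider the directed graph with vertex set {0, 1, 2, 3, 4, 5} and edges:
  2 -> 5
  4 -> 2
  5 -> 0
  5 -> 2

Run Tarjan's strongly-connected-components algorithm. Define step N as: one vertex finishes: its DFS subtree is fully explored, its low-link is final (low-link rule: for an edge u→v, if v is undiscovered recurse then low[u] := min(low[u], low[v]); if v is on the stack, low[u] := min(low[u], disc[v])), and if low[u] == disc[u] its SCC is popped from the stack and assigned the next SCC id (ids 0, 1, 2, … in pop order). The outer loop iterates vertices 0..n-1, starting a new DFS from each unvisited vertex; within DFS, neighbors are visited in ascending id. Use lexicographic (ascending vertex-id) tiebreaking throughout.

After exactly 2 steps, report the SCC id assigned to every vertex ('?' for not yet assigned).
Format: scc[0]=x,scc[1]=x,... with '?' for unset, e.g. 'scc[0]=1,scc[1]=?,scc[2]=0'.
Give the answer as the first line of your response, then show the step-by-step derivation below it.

scc[0]=0,scc[1]=1,scc[2]=?,scc[3]=?,scc[4]=?,scc[5]=?

step 1: low=(low[0]=0,low[1]=?,low[2]=?,low[3]=?,low[4]=?,low[5]=?); scc=(scc[0]=0,scc[1]=?,scc[2]=?,scc[3]=?,scc[4]=?,scc[5]=?)
step 2: low=(low[0]=0,low[1]=1,low[2]=?,low[3]=?,low[4]=?,low[5]=?); scc=(scc[0]=0,scc[1]=1,scc[2]=?,scc[3]=?,scc[4]=?,scc[5]=?)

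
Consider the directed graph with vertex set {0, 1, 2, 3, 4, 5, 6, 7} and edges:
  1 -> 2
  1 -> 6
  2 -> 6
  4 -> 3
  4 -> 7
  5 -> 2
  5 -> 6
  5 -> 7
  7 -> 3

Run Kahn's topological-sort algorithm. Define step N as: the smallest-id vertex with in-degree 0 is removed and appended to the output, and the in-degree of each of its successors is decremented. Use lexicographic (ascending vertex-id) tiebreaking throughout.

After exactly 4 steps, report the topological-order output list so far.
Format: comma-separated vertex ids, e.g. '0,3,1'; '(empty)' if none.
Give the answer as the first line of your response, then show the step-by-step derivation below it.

0,1,4,5

step 1: output 0; order=[0]; indeg=(0,0,2,2,0,0,3,2)
step 2: output 1; order=[0,1]; indeg=(0,0,1,2,0,0,2,2)
step 3: output 4; order=[0,1,4]; indeg=(0,0,1,1,0,0,2,1)
step 4: output 5; order=[0,1,4,5]; indeg=(0,0,0,1,0,0,1,0)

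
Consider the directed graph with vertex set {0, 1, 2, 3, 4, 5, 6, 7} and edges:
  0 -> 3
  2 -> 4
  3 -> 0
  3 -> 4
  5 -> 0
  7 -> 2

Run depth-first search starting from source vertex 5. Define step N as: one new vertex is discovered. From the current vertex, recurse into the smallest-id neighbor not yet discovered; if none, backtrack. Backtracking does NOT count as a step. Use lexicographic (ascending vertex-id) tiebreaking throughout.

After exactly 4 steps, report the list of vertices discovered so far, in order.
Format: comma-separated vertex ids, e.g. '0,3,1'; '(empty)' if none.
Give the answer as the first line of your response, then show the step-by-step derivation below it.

5,0,3,4

step 1: discover 5; path=5; order=5
step 2: discover 0; path=5>0; order=5,0
step 3: discover 3; path=5>0>3; order=5,0,3
step 4: discover 4; path=5>0>3>4; order=5,0,3,4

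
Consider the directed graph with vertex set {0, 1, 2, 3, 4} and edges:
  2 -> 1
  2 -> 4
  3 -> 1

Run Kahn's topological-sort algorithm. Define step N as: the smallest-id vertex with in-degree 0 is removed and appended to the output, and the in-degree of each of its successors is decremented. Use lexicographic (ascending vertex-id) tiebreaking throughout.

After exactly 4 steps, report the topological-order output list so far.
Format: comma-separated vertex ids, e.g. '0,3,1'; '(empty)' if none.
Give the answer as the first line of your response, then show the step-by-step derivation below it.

0,2,3,1

step 1: output 0; order=[0]; indeg=(0,2,0,0,1)
step 2: output 2; order=[0,2]; indeg=(0,1,0,0,0)
step 3: output 3; order=[0,2,3]; indeg=(0,0,0,0,0)
step 4: output 1; order=[0,2,3,1]; indeg=(0,0,0,0,0)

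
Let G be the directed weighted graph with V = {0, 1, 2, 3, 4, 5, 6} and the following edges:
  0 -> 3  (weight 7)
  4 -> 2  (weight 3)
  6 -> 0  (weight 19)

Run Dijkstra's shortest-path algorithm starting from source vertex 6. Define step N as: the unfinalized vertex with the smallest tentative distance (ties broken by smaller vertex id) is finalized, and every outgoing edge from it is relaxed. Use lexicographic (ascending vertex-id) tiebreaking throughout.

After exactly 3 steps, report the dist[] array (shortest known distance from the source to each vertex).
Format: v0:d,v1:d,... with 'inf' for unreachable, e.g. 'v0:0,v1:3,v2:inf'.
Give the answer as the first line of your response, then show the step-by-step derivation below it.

v0:19,v1:inf,v2:inf,v3:26,v4:inf,v5:inf,v6:0

step 1: dist = v0:19,v1:inf,v2:inf,v3:inf,v4:inf,v5:inf,v6:0
step 2: dist = v0:19,v1:inf,v2:inf,v3:26,v4:inf,v5:inf,v6:0
step 3: dist = v0:19,v1:inf,v2:inf,v3:26,v4:inf,v5:inf,v6:0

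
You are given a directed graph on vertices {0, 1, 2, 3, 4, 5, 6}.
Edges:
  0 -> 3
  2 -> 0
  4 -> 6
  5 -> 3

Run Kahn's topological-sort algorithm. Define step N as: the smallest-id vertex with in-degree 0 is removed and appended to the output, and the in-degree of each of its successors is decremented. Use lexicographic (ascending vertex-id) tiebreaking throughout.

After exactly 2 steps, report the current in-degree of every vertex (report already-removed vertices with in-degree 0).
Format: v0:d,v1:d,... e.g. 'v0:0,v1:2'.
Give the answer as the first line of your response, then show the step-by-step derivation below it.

v0:0,v1:0,v2:0,v3:2,v4:0,v5:0,v6:1

step 1: output 1; order=[1]; indeg=(1,0,0,2,0,0,1)
step 2: output 2; order=[1,2]; indeg=(0,0,0,2,0,0,1)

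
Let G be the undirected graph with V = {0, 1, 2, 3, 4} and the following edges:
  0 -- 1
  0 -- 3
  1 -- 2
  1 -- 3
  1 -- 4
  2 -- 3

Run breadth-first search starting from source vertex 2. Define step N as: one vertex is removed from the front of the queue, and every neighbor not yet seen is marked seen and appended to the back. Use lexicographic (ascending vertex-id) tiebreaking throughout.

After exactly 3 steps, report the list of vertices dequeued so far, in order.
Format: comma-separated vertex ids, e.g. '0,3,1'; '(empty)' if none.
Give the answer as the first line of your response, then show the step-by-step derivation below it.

2,1,3

step 1: dequeue 2; queue=[1,3]; order=2
step 2: dequeue 1; queue=[3,0,4]; order=2,1
step 3: dequeue 3; queue=[0,4]; order=2,1,3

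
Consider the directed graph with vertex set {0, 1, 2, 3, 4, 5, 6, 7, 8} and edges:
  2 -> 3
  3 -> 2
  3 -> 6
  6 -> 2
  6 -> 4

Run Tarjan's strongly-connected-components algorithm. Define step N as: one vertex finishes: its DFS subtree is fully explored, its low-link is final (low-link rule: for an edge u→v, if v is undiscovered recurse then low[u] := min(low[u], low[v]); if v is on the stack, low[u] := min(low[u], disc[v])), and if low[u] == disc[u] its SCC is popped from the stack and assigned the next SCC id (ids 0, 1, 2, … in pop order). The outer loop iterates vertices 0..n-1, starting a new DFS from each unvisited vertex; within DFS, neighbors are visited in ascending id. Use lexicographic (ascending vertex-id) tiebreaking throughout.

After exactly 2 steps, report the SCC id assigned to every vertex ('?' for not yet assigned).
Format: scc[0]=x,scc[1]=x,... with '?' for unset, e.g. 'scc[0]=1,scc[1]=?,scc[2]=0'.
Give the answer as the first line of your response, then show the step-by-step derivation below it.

scc[0]=0,scc[1]=1,scc[2]=?,scc[3]=?,scc[4]=?,scc[5]=?,scc[6]=?,scc[7]=?,scc[8]=?

step 1: low=(low[0]=0,low[1]=?,low[2]=?,low[3]=?,low[4]=?,low[5]=?,low[6]=?,low[7]=?,low[8]=?); scc=(scc[0]=0,scc[1]=?,scc[2]=?,scc[3]=?,scc[4]=?,scc[5]=?,scc[6]=?,scc[7]=?,scc[8]=?)
step 2: low=(low[0]=0,low[1]=1,low[2]=?,low[3]=?,low[4]=?,low[5]=?,low[6]=?,low[7]=?,low[8]=?); scc=(scc[0]=0,scc[1]=1,scc[2]=?,scc[3]=?,scc[4]=?,scc[5]=?,scc[6]=?,scc[7]=?,scc[8]=?)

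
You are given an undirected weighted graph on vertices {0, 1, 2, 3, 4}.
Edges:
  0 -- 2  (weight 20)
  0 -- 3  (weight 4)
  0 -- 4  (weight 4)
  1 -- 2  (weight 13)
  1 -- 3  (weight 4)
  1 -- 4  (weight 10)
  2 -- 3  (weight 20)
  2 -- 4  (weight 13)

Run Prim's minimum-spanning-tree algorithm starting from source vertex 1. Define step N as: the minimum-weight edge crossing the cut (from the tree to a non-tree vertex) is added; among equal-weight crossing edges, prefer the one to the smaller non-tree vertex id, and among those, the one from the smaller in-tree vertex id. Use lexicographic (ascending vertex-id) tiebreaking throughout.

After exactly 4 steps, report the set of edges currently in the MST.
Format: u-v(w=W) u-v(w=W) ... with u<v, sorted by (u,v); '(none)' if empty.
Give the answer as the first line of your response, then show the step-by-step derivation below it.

0-3(w=4) 0-4(w=4) 1-2(w=13) 1-3(w=4)

step 1: add edge 1-3 (w=4); MST = {1-3(w=4)}
step 2: add edge 0-3 (w=4); MST = {0-3(w=4) 1-3(w=4)}
step 3: add edge 0-4 (w=4); MST = {0-3(w=4) 0-4(w=4) 1-3(w=4)}
step 4: add edge 1-2 (w=13); MST = {0-3(w=4) 0-4(w=4) 1-2(w=13) 1-3(w=4)}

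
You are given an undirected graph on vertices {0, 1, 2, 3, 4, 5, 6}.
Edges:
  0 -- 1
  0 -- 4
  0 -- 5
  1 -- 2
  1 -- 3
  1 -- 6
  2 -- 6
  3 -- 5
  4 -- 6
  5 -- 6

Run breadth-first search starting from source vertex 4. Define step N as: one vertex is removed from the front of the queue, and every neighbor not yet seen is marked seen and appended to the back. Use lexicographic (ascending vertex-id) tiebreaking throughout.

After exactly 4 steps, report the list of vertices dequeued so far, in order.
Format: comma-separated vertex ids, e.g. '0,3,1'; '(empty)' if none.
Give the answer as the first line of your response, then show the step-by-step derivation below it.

4,0,6,1

step 1: dequeue 4; queue=[0,6]; order=4
step 2: dequeue 0; queue=[6,1,5]; order=4,0
step 3: dequeue 6; queue=[1,5,2]; order=4,0,6
step 4: dequeue 1; queue=[5,2,3]; order=4,0,6,1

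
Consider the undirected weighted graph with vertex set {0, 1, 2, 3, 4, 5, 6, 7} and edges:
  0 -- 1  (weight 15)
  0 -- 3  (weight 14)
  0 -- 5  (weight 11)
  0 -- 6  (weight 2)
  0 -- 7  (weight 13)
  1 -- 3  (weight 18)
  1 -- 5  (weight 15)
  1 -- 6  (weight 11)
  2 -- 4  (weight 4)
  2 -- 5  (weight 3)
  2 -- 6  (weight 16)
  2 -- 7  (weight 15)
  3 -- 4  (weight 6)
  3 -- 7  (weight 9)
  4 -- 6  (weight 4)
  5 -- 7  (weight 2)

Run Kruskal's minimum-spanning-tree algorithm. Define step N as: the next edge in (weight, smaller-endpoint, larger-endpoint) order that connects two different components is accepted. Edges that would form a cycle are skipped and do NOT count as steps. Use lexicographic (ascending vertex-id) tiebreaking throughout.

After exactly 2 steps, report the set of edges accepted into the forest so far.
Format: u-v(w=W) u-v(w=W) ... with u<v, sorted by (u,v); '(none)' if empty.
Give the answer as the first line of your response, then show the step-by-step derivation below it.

0-6(w=2) 5-7(w=2)

step 1: add edge 0-6 (w=2); MST = {0-6(w=2)}
step 2: add edge 5-7 (w=2); MST = {0-6(w=2) 5-7(w=2)}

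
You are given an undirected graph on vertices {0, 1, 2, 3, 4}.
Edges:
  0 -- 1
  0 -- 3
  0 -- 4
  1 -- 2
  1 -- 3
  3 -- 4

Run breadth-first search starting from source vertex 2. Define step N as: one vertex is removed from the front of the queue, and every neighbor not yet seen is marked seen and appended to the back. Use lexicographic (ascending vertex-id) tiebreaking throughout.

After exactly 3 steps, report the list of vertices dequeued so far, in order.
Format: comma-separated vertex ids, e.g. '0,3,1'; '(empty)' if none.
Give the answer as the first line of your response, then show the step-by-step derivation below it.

2,1,0

step 1: dequeue 2; queue=[1]; order=2
step 2: dequeue 1; queue=[0,3]; order=2,1
step 3: dequeue 0; queue=[3,4]; order=2,1,0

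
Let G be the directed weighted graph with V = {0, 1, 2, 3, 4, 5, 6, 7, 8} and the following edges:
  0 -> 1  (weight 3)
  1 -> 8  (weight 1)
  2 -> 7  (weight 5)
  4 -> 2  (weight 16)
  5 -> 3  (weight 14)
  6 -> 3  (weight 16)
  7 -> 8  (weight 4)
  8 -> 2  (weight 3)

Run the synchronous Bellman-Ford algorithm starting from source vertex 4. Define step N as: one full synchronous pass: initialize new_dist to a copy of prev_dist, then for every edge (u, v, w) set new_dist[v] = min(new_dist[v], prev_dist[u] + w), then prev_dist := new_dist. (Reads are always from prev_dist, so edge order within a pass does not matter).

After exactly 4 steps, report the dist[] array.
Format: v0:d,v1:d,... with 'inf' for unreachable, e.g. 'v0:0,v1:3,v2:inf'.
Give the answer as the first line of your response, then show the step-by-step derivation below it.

v0:inf,v1:inf,v2:16,v3:inf,v4:0,v5:inf,v6:inf,v7:21,v8:25

step 1: dist = v0:inf,v1:inf,v2:16,v3:inf,v4:0,v5:inf,v6:inf,v7:inf,v8:inf
step 2: dist = v0:inf,v1:inf,v2:16,v3:inf,v4:0,v5:inf,v6:inf,v7:21,v8:inf
step 3: dist = v0:inf,v1:inf,v2:16,v3:inf,v4:0,v5:inf,v6:inf,v7:21,v8:25
step 4: dist = v0:inf,v1:inf,v2:16,v3:inf,v4:0,v5:inf,v6:inf,v7:21,v8:25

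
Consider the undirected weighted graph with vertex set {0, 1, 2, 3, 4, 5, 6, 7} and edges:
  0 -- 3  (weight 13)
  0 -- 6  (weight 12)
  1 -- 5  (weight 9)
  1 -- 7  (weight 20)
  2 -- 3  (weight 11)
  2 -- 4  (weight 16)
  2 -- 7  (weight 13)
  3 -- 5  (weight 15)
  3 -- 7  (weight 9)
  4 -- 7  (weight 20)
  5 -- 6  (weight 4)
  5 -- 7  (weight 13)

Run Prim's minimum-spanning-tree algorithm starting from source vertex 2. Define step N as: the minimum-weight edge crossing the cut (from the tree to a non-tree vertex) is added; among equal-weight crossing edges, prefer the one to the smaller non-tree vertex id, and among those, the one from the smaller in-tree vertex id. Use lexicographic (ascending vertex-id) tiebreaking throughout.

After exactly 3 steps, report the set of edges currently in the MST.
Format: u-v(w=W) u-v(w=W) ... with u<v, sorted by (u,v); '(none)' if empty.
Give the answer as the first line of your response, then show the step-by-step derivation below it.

0-3(w=13) 2-3(w=11) 3-7(w=9)

step 1: add edge 2-3 (w=11); MST = {2-3(w=11)}
step 2: add edge 3-7 (w=9); MST = {2-3(w=11) 3-7(w=9)}
step 3: add edge 0-3 (w=13); MST = {0-3(w=13) 2-3(w=11) 3-7(w=9)}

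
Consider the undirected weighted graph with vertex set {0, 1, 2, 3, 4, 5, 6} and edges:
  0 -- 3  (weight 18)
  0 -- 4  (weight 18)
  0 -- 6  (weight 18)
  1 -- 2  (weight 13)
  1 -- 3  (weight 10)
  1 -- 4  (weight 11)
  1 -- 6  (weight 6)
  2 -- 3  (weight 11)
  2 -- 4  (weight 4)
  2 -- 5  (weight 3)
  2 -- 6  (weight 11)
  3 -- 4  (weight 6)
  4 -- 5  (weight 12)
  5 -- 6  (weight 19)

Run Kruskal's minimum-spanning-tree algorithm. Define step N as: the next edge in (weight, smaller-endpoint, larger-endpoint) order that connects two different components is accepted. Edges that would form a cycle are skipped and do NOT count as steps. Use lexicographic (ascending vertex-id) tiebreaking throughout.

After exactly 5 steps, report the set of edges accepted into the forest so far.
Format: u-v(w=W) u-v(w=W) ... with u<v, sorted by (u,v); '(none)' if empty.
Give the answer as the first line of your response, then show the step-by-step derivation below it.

1-3(w=10) 1-6(w=6) 2-4(w=4) 2-5(w=3) 3-4(w=6)

step 1: add edge 2-5 (w=3); MST = {2-5(w=3)}
step 2: add edge 2-4 (w=4); MST = {2-4(w=4) 2-5(w=3)}
step 3: add edge 1-6 (w=6); MST = {1-6(w=6) 2-4(w=4) 2-5(w=3)}
step 4: add edge 3-4 (w=6); MST = {1-6(w=6) 2-4(w=4) 2-5(w=3) 3-4(w=6)}
step 5: add edge 1-3 (w=10); MST = {1-3(w=10) 1-6(w=6) 2-4(w=4) 2-5(w=3) 3-4(w=6)}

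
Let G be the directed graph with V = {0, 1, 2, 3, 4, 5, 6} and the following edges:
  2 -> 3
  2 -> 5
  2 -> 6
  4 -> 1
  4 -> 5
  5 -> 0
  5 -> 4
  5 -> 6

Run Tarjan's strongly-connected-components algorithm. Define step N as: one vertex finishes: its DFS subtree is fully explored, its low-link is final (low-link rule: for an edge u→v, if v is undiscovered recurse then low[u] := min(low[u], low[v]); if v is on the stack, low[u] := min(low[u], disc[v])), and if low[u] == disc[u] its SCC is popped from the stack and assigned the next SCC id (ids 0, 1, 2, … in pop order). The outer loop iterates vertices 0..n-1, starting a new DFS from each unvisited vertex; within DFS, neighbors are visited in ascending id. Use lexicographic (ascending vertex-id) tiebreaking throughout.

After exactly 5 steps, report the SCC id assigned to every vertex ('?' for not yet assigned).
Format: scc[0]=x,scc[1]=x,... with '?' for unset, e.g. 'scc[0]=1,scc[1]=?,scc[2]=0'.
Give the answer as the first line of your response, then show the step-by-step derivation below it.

scc[0]=0,scc[1]=1,scc[2]=?,scc[3]=2,scc[4]=?,scc[5]=?,scc[6]=3

step 1: low=(low[0]=0,low[1]=?,low[2]=?,low[3]=?,low[4]=?,low[5]=?,low[6]=?); scc=(scc[0]=0,scc[1]=?,scc[2]=?,scc[3]=?,scc[4]=?,scc[5]=?,scc[6]=?)
step 2: low=(low[0]=0,low[1]=1,low[2]=?,low[3]=?,low[4]=?,low[5]=?,low[6]=?); scc=(scc[0]=0,scc[1]=1,scc[2]=?,scc[3]=?,scc[4]=?,scc[5]=?,scc[6]=?)
step 3: low=(low[0]=0,low[1]=1,low[2]=2,low[3]=3,low[4]=?,low[5]=?,low[6]=?); scc=(scc[0]=0,scc[1]=1,scc[2]=?,scc[3]=2,scc[4]=?,scc[5]=?,scc[6]=?)
step 4: low=(low[0]=0,low[1]=1,low[2]=2,low[3]=3,low[4]=4,low[5]=4,low[6]=?); scc=(scc[0]=0,scc[1]=1,scc[2]=?,scc[3]=2,scc[4]=?,scc[5]=?,scc[6]=?)
step 5: low=(low[0]=0,low[1]=1,low[2]=2,low[3]=3,low[4]=4,low[5]=4,low[6]=6); scc=(scc[0]=0,scc[1]=1,scc[2]=?,scc[3]=2,scc[4]=?,scc[5]=?,scc[6]=3)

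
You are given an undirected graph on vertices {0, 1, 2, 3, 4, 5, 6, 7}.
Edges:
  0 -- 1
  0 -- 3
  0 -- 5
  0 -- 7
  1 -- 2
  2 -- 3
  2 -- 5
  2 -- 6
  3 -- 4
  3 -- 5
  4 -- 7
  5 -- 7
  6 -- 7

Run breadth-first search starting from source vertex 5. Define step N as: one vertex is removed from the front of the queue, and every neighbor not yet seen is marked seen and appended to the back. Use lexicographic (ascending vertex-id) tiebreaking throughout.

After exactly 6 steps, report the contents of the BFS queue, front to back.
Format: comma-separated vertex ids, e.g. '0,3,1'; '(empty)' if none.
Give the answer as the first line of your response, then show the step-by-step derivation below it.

6,4

step 1: dequeue 5; queue=[0,2,3,7]; order=5
step 2: dequeue 0; queue=[2,3,7,1]; order=5,0
step 3: dequeue 2; queue=[3,7,1,6]; order=5,0,2
step 4: dequeue 3; queue=[7,1,6,4]; order=5,0,2,3
step 5: dequeue 7; queue=[1,6,4]; order=5,0,2,3,7
step 6: dequeue 1; queue=[6,4]; order=5,0,2,3,7,1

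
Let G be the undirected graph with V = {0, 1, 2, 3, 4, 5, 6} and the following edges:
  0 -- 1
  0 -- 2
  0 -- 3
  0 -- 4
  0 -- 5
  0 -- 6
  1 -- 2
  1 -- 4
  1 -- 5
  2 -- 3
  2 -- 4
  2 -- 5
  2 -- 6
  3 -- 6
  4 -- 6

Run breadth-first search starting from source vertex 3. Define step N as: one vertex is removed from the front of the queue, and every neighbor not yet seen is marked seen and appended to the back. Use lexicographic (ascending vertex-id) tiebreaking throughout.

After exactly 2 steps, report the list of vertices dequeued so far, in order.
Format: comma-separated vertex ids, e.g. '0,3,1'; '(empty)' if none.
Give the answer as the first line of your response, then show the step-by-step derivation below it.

3,0

step 1: dequeue 3; queue=[0,2,6]; order=3
step 2: dequeue 0; queue=[2,6,1,4,5]; order=3,0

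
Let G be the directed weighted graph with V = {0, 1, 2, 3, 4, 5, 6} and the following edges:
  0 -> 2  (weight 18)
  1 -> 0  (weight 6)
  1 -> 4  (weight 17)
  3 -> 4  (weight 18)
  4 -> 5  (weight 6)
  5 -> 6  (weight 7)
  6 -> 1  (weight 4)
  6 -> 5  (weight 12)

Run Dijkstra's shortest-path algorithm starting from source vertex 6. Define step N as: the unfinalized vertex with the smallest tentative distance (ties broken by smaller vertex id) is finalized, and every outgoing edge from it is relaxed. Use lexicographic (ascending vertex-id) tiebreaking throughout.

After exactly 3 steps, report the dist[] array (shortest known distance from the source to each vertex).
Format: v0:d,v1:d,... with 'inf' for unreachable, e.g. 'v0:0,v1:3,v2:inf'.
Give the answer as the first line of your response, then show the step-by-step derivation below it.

v0:10,v1:4,v2:28,v3:inf,v4:21,v5:12,v6:0

step 1: dist = v0:inf,v1:4,v2:inf,v3:inf,v4:inf,v5:12,v6:0
step 2: dist = v0:10,v1:4,v2:inf,v3:inf,v4:21,v5:12,v6:0
step 3: dist = v0:10,v1:4,v2:28,v3:inf,v4:21,v5:12,v6:0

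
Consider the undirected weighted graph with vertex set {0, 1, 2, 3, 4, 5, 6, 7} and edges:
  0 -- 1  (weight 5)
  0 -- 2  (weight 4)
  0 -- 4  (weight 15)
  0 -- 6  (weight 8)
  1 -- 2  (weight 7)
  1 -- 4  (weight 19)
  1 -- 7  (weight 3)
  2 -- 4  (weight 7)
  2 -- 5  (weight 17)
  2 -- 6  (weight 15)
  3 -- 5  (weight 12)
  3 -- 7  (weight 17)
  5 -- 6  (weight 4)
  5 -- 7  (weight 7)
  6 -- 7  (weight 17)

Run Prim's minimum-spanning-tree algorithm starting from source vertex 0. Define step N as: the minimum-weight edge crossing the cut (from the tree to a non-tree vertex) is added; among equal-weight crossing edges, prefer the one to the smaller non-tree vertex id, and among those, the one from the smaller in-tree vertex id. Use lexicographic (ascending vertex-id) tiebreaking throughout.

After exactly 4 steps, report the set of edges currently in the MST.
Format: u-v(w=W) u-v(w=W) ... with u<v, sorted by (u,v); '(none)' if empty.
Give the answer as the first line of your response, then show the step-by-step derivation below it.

0-1(w=5) 0-2(w=4) 1-7(w=3) 2-4(w=7)

step 1: add edge 0-2 (w=4); MST = {0-2(w=4)}
step 2: add edge 0-1 (w=5); MST = {0-1(w=5) 0-2(w=4)}
step 3: add edge 1-7 (w=3); MST = {0-1(w=5) 0-2(w=4) 1-7(w=3)}
step 4: add edge 2-4 (w=7); MST = {0-1(w=5) 0-2(w=4) 1-7(w=3) 2-4(w=7)}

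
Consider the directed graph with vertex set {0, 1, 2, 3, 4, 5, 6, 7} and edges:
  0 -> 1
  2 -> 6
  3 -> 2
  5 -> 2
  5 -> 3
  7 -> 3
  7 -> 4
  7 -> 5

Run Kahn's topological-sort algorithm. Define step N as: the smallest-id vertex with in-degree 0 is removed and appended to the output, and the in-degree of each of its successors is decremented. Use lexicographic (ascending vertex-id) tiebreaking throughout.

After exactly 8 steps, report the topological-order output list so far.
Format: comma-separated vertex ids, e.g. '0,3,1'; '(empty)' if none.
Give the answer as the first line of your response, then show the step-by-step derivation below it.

0,1,7,4,5,3,2,6

step 1: output 0; order=[0]; indeg=(0,0,2,2,1,1,1,0)
step 2: output 1; order=[0,1]; indeg=(0,0,2,2,1,1,1,0)
step 3: output 7; order=[0,1,7]; indeg=(0,0,2,1,0,0,1,0)
step 4: output 4; order=[0,1,7,4]; indeg=(0,0,2,1,0,0,1,0)
step 5: output 5; order=[0,1,7,4,5]; indeg=(0,0,1,0,0,0,1,0)
step 6: output 3; order=[0,1,7,4,5,3]; indeg=(0,0,0,0,0,0,1,0)
step 7: output 2; order=[0,1,7,4,5,3,2]; indeg=(0,0,0,0,0,0,0,0)
step 8: output 6; order=[0,1,7,4,5,3,2,6]; indeg=(0,0,0,0,0,0,0,0)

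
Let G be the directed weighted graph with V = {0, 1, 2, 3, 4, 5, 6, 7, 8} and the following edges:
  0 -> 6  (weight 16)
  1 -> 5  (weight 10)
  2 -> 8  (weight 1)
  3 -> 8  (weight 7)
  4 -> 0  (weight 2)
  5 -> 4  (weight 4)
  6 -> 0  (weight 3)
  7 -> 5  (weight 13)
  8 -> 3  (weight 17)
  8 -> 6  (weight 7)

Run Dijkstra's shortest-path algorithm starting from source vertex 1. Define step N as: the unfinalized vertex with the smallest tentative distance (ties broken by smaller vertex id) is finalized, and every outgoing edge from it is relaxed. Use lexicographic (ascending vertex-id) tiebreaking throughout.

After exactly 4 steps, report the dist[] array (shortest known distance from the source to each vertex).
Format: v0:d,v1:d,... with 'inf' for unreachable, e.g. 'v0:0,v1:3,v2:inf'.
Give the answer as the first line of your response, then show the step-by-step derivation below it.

v0:16,v1:0,v2:inf,v3:inf,v4:14,v5:10,v6:32,v7:inf,v8:inf

step 1: dist = v0:inf,v1:0,v2:inf,v3:inf,v4:inf,v5:10,v6:inf,v7:inf,v8:inf
step 2: dist = v0:inf,v1:0,v2:inf,v3:inf,v4:14,v5:10,v6:inf,v7:inf,v8:inf
step 3: dist = v0:16,v1:0,v2:inf,v3:inf,v4:14,v5:10,v6:inf,v7:inf,v8:inf
step 4: dist = v0:16,v1:0,v2:inf,v3:inf,v4:14,v5:10,v6:32,v7:inf,v8:inf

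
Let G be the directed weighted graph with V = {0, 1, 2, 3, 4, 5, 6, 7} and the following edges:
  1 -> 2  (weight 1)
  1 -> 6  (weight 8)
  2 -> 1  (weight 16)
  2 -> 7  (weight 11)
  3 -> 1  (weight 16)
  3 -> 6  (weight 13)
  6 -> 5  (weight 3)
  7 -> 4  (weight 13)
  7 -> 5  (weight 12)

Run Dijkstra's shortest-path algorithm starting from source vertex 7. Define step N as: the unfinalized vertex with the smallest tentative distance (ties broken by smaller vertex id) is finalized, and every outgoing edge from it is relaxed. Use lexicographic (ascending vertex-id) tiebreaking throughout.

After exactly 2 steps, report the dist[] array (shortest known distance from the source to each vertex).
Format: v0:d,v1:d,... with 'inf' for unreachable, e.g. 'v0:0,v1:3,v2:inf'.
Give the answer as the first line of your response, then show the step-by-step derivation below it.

v0:inf,v1:inf,v2:inf,v3:inf,v4:13,v5:12,v6:inf,v7:0

step 1: dist = v0:inf,v1:inf,v2:inf,v3:inf,v4:13,v5:12,v6:inf,v7:0
step 2: dist = v0:inf,v1:inf,v2:inf,v3:inf,v4:13,v5:12,v6:inf,v7:0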